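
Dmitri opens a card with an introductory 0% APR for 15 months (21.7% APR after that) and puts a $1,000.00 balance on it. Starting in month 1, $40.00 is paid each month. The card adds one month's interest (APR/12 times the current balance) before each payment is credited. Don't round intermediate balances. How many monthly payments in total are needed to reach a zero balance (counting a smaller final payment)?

27 payments

Promo months 1–15 at r₀ = 0%/12 = 0; months 16+ at r₁ = 21.7%/12 = 0.0180833.
After month 15 (no interest yet): B = $1,000.00 − 15·$40.00 = $400.00.
Then at r₁ with $40.00/mo: n₂ = −ln(1 − r₁·B/P)/ln(1+r₁) ≈ 11.13 → 12 more payments.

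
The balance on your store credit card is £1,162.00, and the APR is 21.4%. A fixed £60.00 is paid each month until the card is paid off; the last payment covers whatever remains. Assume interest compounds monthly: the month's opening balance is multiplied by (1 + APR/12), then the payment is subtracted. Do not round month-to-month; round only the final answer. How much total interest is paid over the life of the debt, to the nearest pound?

Monthly rate r = 21.4%/12 = 1.78333% = 0.0178333.
Payoff takes n = ⌈−ln(1 − rB₀/P)/ln(1+r)⌉ = ⌈23.969⌉ = 24 payments; the last is £58.18.
Total paid = 23·£60.00 + £58.18 = £1,438.18.
Total interest = total paid − principal = £1,438.18 − £1,162.00 = £276.18.

£276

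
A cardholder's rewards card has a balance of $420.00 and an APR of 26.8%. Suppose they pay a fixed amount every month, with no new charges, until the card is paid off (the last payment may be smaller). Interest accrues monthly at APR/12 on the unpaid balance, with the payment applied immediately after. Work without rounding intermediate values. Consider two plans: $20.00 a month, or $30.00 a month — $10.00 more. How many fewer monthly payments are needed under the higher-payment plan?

Monthly rate r = 26.8%/12 = 2.23333% = 0.0223333.
At $20.00/mo: n = ⌈−ln(1 − rB₀/P)/ln(1+r)⌉ = 29 payments (last $13.22); total interest = total paid − $420.00 = $153.22.
At $30.00/mo: 17 payments (last $29.26); total interest $89.26.
Payments saved = 29 − 17 = 12.

12 fewer payments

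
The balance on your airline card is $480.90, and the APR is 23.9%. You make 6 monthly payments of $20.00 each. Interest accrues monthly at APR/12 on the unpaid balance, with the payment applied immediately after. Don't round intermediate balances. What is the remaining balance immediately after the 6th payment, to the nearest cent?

$415.17

Monthly rate r = 23.9%/12 = 1.99167% = 0.0199167.
Each month: B ← B·(1+r) − $20.00.
Month 1: interest $9.58; balance after payment $470.48.
Month 2: interest $9.37; balance after payment $459.85.
Month 3: interest $9.16; balance after payment $449.01.
Month 4: interest $8.94; balance after payment $437.95.
Month 5: interest $8.72; balance after payment $426.67.
Month 6: interest $8.50; balance after payment $415.17.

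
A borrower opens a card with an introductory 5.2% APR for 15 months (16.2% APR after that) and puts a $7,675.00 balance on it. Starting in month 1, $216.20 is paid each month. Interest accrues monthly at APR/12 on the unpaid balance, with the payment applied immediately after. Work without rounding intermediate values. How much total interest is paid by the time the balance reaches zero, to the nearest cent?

Promo months 1–15 at r₀ = 5.2%/12 = 0.00433333; months 16+ at r₁ = 16.2%/12 = 0.0135.
After month 15: iterate B ← B·(1+r₀) − $216.20 for 15 months → $4,846.05.
Then at r₁ with $216.20/mo: n₂ = −ln(1 − r₁·B/P)/ln(1+r₁) ≈ 26.88 → 27 more payments.
Total paid = 41·$216.20 + $189.46 = $9,053.66; interest = $9,053.66 − $7,675.00 = $1,378.66.

$1,378.66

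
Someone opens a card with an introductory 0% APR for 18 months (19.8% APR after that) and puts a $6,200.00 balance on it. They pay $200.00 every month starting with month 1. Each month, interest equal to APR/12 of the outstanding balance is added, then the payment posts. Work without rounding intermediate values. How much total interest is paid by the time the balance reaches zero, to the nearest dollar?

$351

Promo months 1–18 at r₀ = 0%/12 = 0; months 19+ at r₁ = 19.8%/12 = 0.0165.
After month 18 (no interest yet): B = $6,200.00 − 18·$200.00 = $2,600.00.
Then at r₁ with $200.00/mo: n₂ = −ln(1 − r₁·B/P)/ln(1+r₁) ≈ 14.75 → 15 more payments.
Total paid = 32·$200.00 + $150.86 = $6,550.86; interest = $6,550.86 − $6,200.00 = $350.86.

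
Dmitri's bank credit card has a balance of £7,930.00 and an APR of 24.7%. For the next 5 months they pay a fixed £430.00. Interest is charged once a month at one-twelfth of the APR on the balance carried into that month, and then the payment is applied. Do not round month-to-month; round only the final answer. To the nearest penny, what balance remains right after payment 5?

Monthly rate r = 24.7%/12 = 2.05833% = 0.0205833.
Each month: B ← B·(1+r) − £430.00.
Month 1: interest £163.23; balance after payment £7,663.23.
Month 2: interest £157.73; balance after payment £7,390.96.
Month 3: interest £152.13; balance after payment £7,113.09.
Month 4: interest £146.41; balance after payment £6,829.50.
Month 5: interest £140.57; balance after payment £6,540.08.

£6,540.08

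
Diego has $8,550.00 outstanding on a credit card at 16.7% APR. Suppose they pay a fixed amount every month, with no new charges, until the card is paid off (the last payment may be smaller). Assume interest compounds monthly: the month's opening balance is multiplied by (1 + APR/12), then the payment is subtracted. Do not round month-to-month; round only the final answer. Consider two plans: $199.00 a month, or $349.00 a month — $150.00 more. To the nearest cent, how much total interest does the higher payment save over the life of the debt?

$2,590.20

Monthly rate r = 16.7%/12 = 1.39167% = 0.0139167.
At $199.00/mo: n = ⌈−ln(1 − rB₀/P)/ln(1+r)⌉ = 66 payments (last $184.04); total interest = total paid − $8,550.00 = $4,569.04.
At $349.00/mo: 31 payments (last $58.84); total interest $1,978.84.
Interest saved = $4,569.04 − $1,978.84 = $2,590.20.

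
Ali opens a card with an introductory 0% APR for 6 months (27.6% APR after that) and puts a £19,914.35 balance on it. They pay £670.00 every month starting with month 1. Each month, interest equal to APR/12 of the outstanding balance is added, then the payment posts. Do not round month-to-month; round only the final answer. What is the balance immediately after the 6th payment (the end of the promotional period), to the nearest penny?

Promo months 1–6 at r₀ = 0%/12 = 0; months 7+ at r₁ = 27.6%/12 = 0.023.
After month 6 (no interest yet): B = £19,914.35 − 6·£670.00 = £15,894.35.

£15,894.35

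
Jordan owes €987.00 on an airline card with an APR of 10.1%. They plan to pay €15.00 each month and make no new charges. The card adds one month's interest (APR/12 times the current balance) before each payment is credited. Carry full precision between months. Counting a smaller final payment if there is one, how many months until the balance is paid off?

Monthly rate r = 10.1%/12 = 0.841667% = 0.00841667.
Recurrence: B ← B·(1+r) − €15.00.
Month 1: interest €8.31; balance after payment €980.31.
Month 2: interest €8.25; balance after payment €973.56.
Closed form: n = −ln(1 − rB₀/P)/ln(1+r) = −ln(0.44618)/ln(1.00842) ≈ 96.287, so the balance reaches zero during payment 97.

97 payments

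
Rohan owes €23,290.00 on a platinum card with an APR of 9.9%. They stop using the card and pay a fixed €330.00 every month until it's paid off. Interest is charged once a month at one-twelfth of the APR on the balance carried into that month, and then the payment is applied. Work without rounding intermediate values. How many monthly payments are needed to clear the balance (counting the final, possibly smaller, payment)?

107 payments

Monthly rate r = 9.9%/12 = 0.825% = 0.00825.
Recurrence: B ← B·(1+r) − €330.00.
Month 1: interest €192.14; balance after payment €23,152.14.
Month 2: interest €191.01; balance after payment €23,013.15.
Closed form: n = −ln(1 − rB₀/P)/ln(1+r) = −ln(0.41775)/ln(1.00825) ≈ 106.239, so the balance reaches zero during payment 107.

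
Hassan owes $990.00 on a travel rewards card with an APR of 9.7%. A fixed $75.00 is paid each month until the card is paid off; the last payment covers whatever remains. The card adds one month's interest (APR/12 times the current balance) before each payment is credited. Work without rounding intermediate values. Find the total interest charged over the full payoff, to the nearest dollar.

Monthly rate r = 9.7%/12 = 0.808333% = 0.00808333.
Payoff takes n = ⌈−ln(1 − rB₀/P)/ln(1+r)⌉ = ⌈14.015⌉ = 15 payments; the last is $1.13.
Total paid = 14·$75.00 + $1.13 = $1,051.13.
Total interest = total paid − principal = $1,051.13 − $990.00 = $61.13.

$61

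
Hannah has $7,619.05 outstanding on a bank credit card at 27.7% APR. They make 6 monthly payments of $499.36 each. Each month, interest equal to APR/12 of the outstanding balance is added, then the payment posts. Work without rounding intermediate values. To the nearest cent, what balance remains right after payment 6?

Monthly rate r = 27.7%/12 = 2.30833% = 0.0230833.
Each month: B ← B·(1+r) − $499.36.
Month 1: interest $175.87; balance after payment $7,295.56.
Month 2: interest $168.41; balance after payment $6,964.61.
Month 3: interest $160.77; balance after payment $6,626.02.
Month 4: interest $152.95; balance after payment $6,279.61.
Month 5: interest $144.95; balance after payment $5,925.20.
Month 6: interest $136.77; balance after payment $5,562.61.

$5,562.61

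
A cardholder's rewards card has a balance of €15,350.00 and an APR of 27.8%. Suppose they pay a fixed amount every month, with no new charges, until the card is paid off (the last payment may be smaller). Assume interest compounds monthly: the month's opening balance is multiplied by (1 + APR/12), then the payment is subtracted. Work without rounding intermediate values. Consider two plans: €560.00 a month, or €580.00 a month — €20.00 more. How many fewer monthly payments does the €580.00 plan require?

3 fewer payments

Monthly rate r = 27.8%/12 = 2.31667% = 0.0231667.
At €560.00/mo: n = ⌈−ln(1 − rB₀/P)/ln(1+r)⌉ = 45 payments (last €4.78); total interest = total paid − €15,350.00 = €9,294.78.
At €580.00/mo: 42 payments (last €271.03); total interest €8,701.03.
Payments saved = 45 − 42 = 3.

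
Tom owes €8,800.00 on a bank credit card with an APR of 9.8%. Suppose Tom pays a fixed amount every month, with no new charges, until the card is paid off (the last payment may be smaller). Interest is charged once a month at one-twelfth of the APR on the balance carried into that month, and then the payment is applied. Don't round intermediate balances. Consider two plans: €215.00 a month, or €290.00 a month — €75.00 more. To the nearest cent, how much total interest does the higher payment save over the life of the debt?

€601.30

Monthly rate r = 9.8%/12 = 0.816667% = 0.00816667.
At €215.00/mo: n = ⌈−ln(1 − rB₀/P)/ln(1+r)⌉ = 51 payments (last €4.95); total interest = total paid − €8,800.00 = €1,954.95.
At €290.00/mo: 36 payments (last €3.65); total interest €1,353.65.
Interest saved = €1,954.95 − €1,353.65 = €601.30.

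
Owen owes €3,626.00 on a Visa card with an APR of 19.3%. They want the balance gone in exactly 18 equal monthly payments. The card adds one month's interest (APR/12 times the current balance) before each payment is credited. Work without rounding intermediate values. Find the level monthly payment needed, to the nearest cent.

Monthly rate r = 19.3%/12 = 1.60833% = 0.0160833.
Level-payment amortization: P = B₀·r / (1 − (1+r)^(−n)) = 3626.00·0.0160833 / (1 − 1.01608^(−18)).
Denominator 1 − (1+r)^(−18) = 0.249635809.
P = 58.3182 / 0.249635809 ≈ 233.61.

€233.61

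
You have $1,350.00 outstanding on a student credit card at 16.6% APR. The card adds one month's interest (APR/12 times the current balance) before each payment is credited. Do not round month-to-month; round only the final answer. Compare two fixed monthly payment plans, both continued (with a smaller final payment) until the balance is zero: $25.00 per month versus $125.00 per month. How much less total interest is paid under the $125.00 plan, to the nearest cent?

Monthly rate r = 16.6%/12 = 1.38333% = 0.0138333.
At $25.00/mo: n = ⌈−ln(1 − rB₀/P)/ln(1+r)⌉ = 101 payments (last $0.94); total interest = total paid − $1,350.00 = $1,150.94.
At $125.00/mo: 12 payments (last $97.41); total interest $122.41.
Interest saved = $1,150.94 − $122.41 = $1,028.53.

$1,028.53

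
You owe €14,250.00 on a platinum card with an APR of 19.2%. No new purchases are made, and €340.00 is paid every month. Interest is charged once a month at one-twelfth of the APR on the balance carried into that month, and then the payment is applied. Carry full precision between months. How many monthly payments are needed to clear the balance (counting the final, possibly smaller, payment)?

70 payments

Monthly rate r = 19.2%/12 = 1.6% = 0.016.
Recurrence: B ← B·(1+r) − €340.00.
Month 1: interest €228.00; balance after payment €14,138.00.
Month 2: interest €226.21; balance after payment €14,024.21.
Closed form: n = −ln(1 − rB₀/P)/ln(1+r) = −ln(0.32941)/ln(1.016) ≈ 69.957, so the balance reaches zero during payment 70.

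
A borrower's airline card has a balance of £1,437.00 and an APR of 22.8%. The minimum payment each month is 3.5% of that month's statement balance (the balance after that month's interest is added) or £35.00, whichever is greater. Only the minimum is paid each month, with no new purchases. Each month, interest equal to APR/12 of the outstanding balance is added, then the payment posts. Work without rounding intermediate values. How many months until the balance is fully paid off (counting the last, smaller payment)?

64 months

Monthly rate r = 22.8%/12 = 1.9% = 0.019.
While 3.5% of the post-interest balance exceeds £35.00, each month B ← (B·(1+r))·(1 − 0.035), i.e. B shrinks by the factor (1+r)·0.965 = 0.98333.
This holds for months 1–23. Entering month 24 the balance is £976.32; 3.5% of the post-interest balance is now below £35.00, so the flat £35.00 minimum applies from here.
From month 24 a fixed £35.00 at rate r clears £976.32 in 41 more payments. Total: 23 + 41 = 64 months.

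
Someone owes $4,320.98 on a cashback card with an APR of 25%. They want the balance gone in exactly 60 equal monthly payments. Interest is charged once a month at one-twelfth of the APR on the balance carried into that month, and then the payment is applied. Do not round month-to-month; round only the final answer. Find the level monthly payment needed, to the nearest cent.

Monthly rate r = 25%/12 = 2.08333% = 0.0208333.
Level-payment amortization: P = B₀·r / (1 − (1+r)^(−n)) = 4320.98·0.0208333 / (1 − 1.02083^(−60)).
Denominator 1 − (1+r)^(−60) = 0.70979196.
P = 90.0204 / 0.70979196 ≈ 126.83.

$126.83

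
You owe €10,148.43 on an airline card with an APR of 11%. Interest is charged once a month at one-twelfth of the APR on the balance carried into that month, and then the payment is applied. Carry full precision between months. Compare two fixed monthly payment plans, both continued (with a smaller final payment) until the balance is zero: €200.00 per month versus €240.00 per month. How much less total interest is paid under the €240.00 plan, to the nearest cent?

Monthly rate r = 11%/12 = 0.916667% = 0.00916667.
At €200.00/mo: n = ⌈−ln(1 − rB₀/P)/ln(1+r)⌉ = 69 payments (last €115.29); total interest = total paid − €10,148.43 = €3,566.86.
At €240.00/mo: 54 payments (last €178.32); total interest €2,749.89.
Interest saved = €3,566.86 − €2,749.89 = €816.97.

€816.97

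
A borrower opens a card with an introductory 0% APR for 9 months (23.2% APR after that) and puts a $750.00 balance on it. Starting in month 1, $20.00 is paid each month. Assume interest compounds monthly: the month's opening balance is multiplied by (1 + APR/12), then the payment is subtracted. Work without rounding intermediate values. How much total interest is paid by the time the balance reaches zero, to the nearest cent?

$266.35

Promo months 1–9 at r₀ = 0%/12 = 0; months 10+ at r₁ = 23.2%/12 = 0.0193333.
After month 9 (no interest yet): B = $750.00 − 9·$20.00 = $570.00.
Then at r₁ with $20.00/mo: n₂ = −ln(1 − r₁·B/P)/ln(1+r₁) ≈ 41.82 → 42 more payments.
Total paid = 50·$20.00 + $16.35 = $1,016.35; interest = $1,016.35 − $750.00 = $266.35.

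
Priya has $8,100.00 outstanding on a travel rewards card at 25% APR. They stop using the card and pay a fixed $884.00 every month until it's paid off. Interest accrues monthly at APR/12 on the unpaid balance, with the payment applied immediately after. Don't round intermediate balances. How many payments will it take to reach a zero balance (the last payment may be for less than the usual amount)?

Monthly rate r = 25%/12 = 2.08333% = 0.0208333.
Recurrence: B ← B·(1+r) − $884.00.
Month 1: interest $168.75; balance after payment $7,384.75.
Month 2: interest $153.85; balance after payment $6,654.60.
Closed form: n = −ln(1 − rB₀/P)/ln(1+r) = −ln(0.80911)/ln(1.02083) ≈ 10.273, so the balance reaches zero during payment 11.

11 payments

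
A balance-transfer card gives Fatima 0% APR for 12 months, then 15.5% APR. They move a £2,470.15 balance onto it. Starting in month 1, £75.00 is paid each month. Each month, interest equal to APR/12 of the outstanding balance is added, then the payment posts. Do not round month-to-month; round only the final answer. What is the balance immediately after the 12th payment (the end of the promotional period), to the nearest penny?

£1,570.15

Promo months 1–12 at r₀ = 0%/12 = 0; months 13+ at r₁ = 15.5%/12 = 0.0129167.
After month 12 (no interest yet): B = £2,470.15 − 12·£75.00 = £1,570.15.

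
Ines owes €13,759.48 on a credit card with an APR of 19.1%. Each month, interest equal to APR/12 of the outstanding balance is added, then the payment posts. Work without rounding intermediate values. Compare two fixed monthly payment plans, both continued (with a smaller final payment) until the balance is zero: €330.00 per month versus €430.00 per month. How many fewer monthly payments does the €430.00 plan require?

24 fewer payments

Monthly rate r = 19.1%/12 = 1.59167% = 0.0159167.
At €330.00/mo: n = ⌈−ln(1 − rB₀/P)/ln(1+r)⌉ = 70 payments (last €0.14); total interest = total paid − €13,759.48 = €9,010.66.
At €430.00/mo: 46 payments (last €36.79); total interest €5,627.31.
Payments saved = 70 − 46 = 24.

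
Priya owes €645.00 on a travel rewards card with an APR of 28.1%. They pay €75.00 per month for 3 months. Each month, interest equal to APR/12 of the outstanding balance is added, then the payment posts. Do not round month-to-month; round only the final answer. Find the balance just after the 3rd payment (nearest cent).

€461.07

Monthly rate r = 28.1%/12 = 2.34167% = 0.0234167.
Each month: B ← B·(1+r) − €75.00.
Month 1: interest €15.10; balance after payment €585.10.
Month 2: interest €13.70; balance after payment €523.80.
Month 3: interest €12.27; balance after payment €461.07.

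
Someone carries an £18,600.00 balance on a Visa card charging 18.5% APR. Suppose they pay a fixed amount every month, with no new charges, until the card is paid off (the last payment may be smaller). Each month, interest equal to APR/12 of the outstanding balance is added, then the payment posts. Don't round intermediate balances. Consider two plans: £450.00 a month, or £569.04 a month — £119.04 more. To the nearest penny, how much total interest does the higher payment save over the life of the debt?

Monthly rate r = 18.5%/12 = 1.54167% = 0.0154167.
At £450.00/mo: n = ⌈−ln(1 − rB₀/P)/ln(1+r)⌉ = 67 payments (last £125.06); total interest = total paid − £18,600.00 = £11,225.06.
At £569.04/mo: 46 payments (last £467.77); total interest £7,474.57.
Interest saved = £11,225.06 − £7,474.57 = £3,750.49.

£3,750.49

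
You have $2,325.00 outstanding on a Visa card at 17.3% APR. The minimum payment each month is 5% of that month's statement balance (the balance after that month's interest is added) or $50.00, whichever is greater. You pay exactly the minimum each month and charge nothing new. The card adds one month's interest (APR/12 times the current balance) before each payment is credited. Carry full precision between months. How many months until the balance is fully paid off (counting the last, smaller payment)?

47 months

Monthly rate r = 17.3%/12 = 1.44167% = 0.0144167.
While 5% of the post-interest balance exceeds $50.00, each month B ← (B·(1+r))·(1 − 0.05), i.e. B shrinks by the factor (1+r)·0.95 = 0.9637.
This holds for months 1–24. Entering month 25 the balance is $957.16; 5% of the post-interest balance is now below $50.00, so the flat $50.00 minimum applies from here.
From month 25 a fixed $50.00 at rate r clears $957.16 in 23 more payments. Total: 24 + 23 = 47 months.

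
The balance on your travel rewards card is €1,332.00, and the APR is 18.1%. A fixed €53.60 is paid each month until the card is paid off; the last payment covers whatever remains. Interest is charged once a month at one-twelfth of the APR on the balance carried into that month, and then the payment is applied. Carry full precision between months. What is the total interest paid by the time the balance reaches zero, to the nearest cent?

Monthly rate r = 18.1%/12 = 1.50833% = 0.0150833.
Payoff takes n = ⌈−ln(1 − rB₀/P)/ln(1+r)⌉ = ⌈31.377⌉ = 32 payments; the last is €20.30.
Total paid = 31·€53.60 + €20.30 = €1,681.90.
Total interest = total paid − principal = €1,681.90 − €1,332.00 = €349.90.

€349.90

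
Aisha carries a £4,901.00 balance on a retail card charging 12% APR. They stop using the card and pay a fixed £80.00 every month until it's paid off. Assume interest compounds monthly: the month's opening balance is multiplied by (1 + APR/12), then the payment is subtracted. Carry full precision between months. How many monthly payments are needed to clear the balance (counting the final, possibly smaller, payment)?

Monthly rate r = 12%/12 = 1% = 0.01.
Recurrence: B ← B·(1+r) − £80.00.
Month 1: interest £49.01; balance after payment £4,870.01.
Month 2: interest £48.70; balance after payment £4,838.71.
Closed form: n = −ln(1 − rB₀/P)/ln(1+r) = −ln(0.38738)/ln(1.01) ≈ 95.310, so the balance reaches zero during payment 96.

96 payments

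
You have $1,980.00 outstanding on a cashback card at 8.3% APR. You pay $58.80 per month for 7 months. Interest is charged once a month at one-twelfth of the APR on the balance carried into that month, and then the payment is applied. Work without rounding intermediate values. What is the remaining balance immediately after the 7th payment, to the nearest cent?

Monthly rate r = 8.3%/12 = 0.691667% = 0.00691667.
Each month: B ← B·(1+r) − $58.80.
Month 1: interest $13.70; balance after payment $1,934.89.
Month 2: interest $13.38; balance after payment $1,889.48.
Month 3: interest $13.07; balance after payment $1,843.75.
Month 4: interest $12.75; balance after payment $1,797.70.
Month 5: interest $12.43; balance after payment $1,751.33.
Month 6: interest $12.11; balance after payment $1,704.65.
Month 7: interest $11.79; balance after payment $1,657.64.

$1,657.64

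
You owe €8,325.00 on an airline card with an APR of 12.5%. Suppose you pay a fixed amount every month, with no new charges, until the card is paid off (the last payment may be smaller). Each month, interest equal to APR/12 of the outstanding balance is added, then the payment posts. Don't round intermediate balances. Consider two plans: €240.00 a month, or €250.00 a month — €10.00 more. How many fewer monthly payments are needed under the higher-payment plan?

Monthly rate r = 12.5%/12 = 1.04167% = 0.0104167.
At €240.00/mo: n = ⌈−ln(1 − rB₀/P)/ln(1+r)⌉ = 44 payments (last €64.27); total interest = total paid − €8,325.00 = €2,059.27.
At €250.00/mo: 42 payments (last €26.96); total interest €1,951.96.
Payments saved = 44 − 42 = 2.

2 fewer payments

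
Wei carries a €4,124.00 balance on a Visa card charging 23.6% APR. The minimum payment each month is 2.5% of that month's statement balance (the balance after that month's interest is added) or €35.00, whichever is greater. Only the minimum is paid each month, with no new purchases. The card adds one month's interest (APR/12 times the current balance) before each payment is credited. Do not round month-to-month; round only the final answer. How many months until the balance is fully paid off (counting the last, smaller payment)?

Monthly rate r = 23.6%/12 = 1.96667% = 0.0196667.
While 2.5% of the post-interest balance exceeds €35.00, each month B ← (B·(1+r))·(1 − 0.025), i.e. B shrinks by the factor (1+r)·0.975 = 0.99418.
This holds for months 1–189. Entering month 190 the balance is €1,367.08; 2.5% of the post-interest balance is now below €35.00, so the flat €35.00 minimum applies from here.
From month 190 a fixed €35.00 at rate r clears €1,367.08 in 76 more payments. Total: 189 + 76 = 265 months.

265 months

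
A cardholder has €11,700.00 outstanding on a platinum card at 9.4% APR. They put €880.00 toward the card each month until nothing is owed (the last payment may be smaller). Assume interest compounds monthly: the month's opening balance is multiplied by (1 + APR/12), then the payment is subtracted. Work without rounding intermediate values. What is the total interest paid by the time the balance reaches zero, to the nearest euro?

€704

Monthly rate r = 9.4%/12 = 0.783333% = 0.00783333.
Payoff takes n = ⌈−ln(1 − rB₀/P)/ln(1+r)⌉ = ⌈14.095⌉ = 15 payments; the last is €83.80.
Total paid = 14·€880.00 + €83.80 = €12,403.80.
Total interest = total paid − principal = €12,403.80 − €11,700.00 = €703.80.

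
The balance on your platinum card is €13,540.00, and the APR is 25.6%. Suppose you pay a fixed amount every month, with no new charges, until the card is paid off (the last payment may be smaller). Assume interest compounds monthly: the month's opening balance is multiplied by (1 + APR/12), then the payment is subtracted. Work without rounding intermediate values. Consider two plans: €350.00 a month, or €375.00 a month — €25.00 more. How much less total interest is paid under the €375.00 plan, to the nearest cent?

€2,797.47

Monthly rate r = 25.6%/12 = 2.13333% = 0.0213333.
At €350.00/mo: n = ⌈−ln(1 − rB₀/P)/ln(1+r)⌉ = 83 payments (last €228.37); total interest = total paid − €13,540.00 = €15,388.37.
At €375.00/mo: 70 payments (last €255.90); total interest €12,590.90.
Interest saved = €15,388.37 − €12,590.90 = €2,797.47.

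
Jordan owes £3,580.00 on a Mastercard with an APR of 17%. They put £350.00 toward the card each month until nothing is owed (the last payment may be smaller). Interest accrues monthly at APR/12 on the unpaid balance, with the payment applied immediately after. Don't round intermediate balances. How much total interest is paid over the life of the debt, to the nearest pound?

Monthly rate r = 17%/12 = 1.41667% = 0.0141667.
Payoff takes n = ⌈−ln(1 − rB₀/P)/ln(1+r)⌉ = ⌈11.128⌉ = 12 payments; the last is £45.12.
Total paid = 11·£350.00 + £45.12 = £3,895.12.
Total interest = total paid − principal = £3,895.12 − £3,580.00 = £315.12.

£315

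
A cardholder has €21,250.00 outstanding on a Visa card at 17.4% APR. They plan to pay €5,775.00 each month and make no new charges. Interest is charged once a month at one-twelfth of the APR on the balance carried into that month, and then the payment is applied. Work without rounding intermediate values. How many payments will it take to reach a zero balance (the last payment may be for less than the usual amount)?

4 payments

Monthly rate r = 17.4%/12 = 1.45% = 0.0145.
Recurrence: B ← B·(1+r) − €5,775.00.
Month 1: interest €308.12; balance after payment €15,783.12.
Month 2: interest €228.86; balance after payment €10,236.98.
Month 3: interest €148.44; balance after payment €4,610.42.
Month 4: interest €66.85; balance after payment €0.00.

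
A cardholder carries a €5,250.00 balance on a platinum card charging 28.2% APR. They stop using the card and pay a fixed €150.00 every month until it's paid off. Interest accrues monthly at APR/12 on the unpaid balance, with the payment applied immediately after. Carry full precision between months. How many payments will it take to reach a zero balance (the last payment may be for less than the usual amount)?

Monthly rate r = 28.2%/12 = 2.35% = 0.0235.
Recurrence: B ← B·(1+r) − €150.00.
Month 1: interest €123.38; balance after payment €5,223.38.
Month 2: interest €122.75; balance after payment €5,196.12.
Closed form: n = −ln(1 − rB₀/P)/ln(1+r) = −ln(0.1775)/ln(1.0235) ≈ 74.426, so the balance reaches zero during payment 75.

75 payments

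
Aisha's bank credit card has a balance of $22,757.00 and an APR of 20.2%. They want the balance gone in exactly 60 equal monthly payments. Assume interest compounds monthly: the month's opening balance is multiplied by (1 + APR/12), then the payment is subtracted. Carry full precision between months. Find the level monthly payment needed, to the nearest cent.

$605.46

Monthly rate r = 20.2%/12 = 1.68333% = 0.0168333.
Level-payment amortization: P = B₀·r / (1 − (1+r)^(−n)) = 22757.00·0.0168333 / (1 − 1.01683^(−60)).
Denominator 1 − (1+r)^(−60) = 0.632706263.
P = 383.076 / 0.632706263 ≈ 605.46.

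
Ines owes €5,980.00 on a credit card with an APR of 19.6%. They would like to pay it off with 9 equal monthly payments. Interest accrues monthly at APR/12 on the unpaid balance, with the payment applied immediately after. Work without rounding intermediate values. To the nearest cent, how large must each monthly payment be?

€719.88

Monthly rate r = 19.6%/12 = 1.63333% = 0.0163333.
Level-payment amortization: P = B₀·r / (1 − (1+r)^(−n)) = 5980.00·0.0163333 / (1 − 1.01633^(−9)).
Denominator 1 − (1+r)^(−9) = 0.135680178.
P = 97.6733 / 0.135680178 ≈ 719.88.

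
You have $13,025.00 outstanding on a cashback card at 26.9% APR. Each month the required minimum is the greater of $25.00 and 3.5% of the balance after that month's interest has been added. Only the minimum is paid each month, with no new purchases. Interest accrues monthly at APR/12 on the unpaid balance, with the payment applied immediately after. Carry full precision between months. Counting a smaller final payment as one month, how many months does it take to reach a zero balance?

262 months

Monthly rate r = 26.9%/12 = 2.24167% = 0.0224167.
While 3.5% of the post-interest balance exceeds $25.00, each month B ← (B·(1+r))·(1 − 0.035), i.e. B shrinks by the factor (1+r)·0.965 = 0.98663.
This holds for months 1–218. Entering month 219 the balance is $692.82; 3.5% of the post-interest balance is now below $25.00, so the flat $25.00 minimum applies from here.
From month 219 a fixed $25.00 at rate r clears $692.82 in 44 more payments. Total: 218 + 44 = 262 months.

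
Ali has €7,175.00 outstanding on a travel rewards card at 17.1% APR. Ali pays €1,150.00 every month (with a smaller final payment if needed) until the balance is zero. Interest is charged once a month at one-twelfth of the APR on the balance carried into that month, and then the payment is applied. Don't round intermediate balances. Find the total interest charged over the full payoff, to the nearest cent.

Monthly rate r = 17.1%/12 = 1.425% = 0.01425.
Payoff takes n = ⌈−ln(1 − rB₀/P)/ln(1+r)⌉ = ⌈6.581⌉ = 7 payments; the last is €669.61.
Total paid = 6·€1,150.00 + €669.61 = €7,569.61.
Total interest = total paid − principal = €7,569.61 − €7,175.00 = €394.61.

€394.61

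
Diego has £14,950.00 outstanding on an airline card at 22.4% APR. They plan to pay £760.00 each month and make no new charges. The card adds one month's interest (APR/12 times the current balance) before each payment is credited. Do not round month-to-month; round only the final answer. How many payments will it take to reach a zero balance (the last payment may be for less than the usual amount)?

Monthly rate r = 22.4%/12 = 1.86667% = 0.0186667.
Recurrence: B ← B·(1+r) − £760.00.
Month 1: interest £279.07; balance after payment £14,469.07.
Month 2: interest £270.09; balance after payment £13,979.16.
Closed form: n = −ln(1 − rB₀/P)/ln(1+r) = −ln(0.63281)/ln(1.01867) ≈ 24.742, so the balance reaches zero during payment 25.

25 months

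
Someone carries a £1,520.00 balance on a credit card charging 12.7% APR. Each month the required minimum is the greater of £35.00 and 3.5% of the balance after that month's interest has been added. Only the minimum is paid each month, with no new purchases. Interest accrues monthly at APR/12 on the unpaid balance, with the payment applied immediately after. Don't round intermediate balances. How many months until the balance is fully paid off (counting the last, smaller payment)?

Monthly rate r = 12.7%/12 = 1.05833% = 0.0105833.
While 3.5% of the post-interest balance exceeds £35.00, each month B ← (B·(1+r))·(1 − 0.035), i.e. B shrinks by the factor (1+r)·0.965 = 0.97521.
This holds for months 1–18. Entering month 19 the balance is £967.46; 3.5% of the post-interest balance is now below £35.00, so the flat £35.00 minimum applies from here.
From month 19 a fixed £35.00 at rate r clears £967.46 in 33 more payments. Total: 18 + 33 = 51 months.

51 months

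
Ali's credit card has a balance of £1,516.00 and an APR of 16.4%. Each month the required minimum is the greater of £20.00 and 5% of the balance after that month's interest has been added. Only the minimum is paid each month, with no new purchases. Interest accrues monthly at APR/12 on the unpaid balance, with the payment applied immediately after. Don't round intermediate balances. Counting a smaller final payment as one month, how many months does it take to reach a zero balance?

Monthly rate r = 16.4%/12 = 1.36667% = 0.0136667.
While 5% of the post-interest balance exceeds £20.00, each month B ← (B·(1+r))·(1 − 0.05), i.e. B shrinks by the factor (1+r)·0.95 = 0.96298.
This holds for months 1–36. Entering month 37 the balance is £389.92; 5% of the post-interest balance is now below £20.00, so the flat £20.00 minimum applies from here.
From month 37 a fixed £20.00 at rate r clears £389.92 in 23 more payments. Total: 36 + 23 = 59 months.

59 months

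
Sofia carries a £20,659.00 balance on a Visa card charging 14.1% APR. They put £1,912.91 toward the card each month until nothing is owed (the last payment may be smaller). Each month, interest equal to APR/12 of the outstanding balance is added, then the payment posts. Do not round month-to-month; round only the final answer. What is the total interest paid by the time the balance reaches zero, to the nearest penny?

£1,565.61

Monthly rate r = 14.1%/12 = 1.175% = 0.01175.
Payoff takes n = ⌈−ln(1 − rB₀/P)/ln(1+r)⌉ = ⌈11.617⌉ = 12 payments; the last is £1,182.60.
Total paid = 11·£1,912.91 + £1,182.60 = £22,224.61.
Total interest = total paid − principal = £22,224.61 − £20,659.00 = £1,565.61.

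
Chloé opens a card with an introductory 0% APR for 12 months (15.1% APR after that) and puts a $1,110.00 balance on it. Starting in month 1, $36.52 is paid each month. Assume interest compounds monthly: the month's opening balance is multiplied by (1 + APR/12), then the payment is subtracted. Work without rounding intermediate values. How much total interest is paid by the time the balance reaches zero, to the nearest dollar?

Promo months 1–12 at r₀ = 0%/12 = 0; months 13+ at r₁ = 15.1%/12 = 0.0125833.
After month 12 (no interest yet): B = $1,110.00 − 12·$36.52 = $671.76.
Then at r₁ with $36.52/mo: n₂ = −ln(1 − r₁·B/P)/ln(1+r₁) ≈ 21.05 → 22 more payments.
Total paid = 33·$36.52 + $1.95 = $1,207.11; interest = $1,207.11 − $1,110.00 = $97.11.

$97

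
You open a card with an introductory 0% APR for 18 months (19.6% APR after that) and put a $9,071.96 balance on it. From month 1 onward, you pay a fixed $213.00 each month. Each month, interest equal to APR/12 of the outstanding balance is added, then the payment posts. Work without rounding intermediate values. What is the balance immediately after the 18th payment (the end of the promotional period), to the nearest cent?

$5,237.96

Promo months 1–18 at r₀ = 0%/12 = 0; months 19+ at r₁ = 19.6%/12 = 0.0163333.
After month 18 (no interest yet): B = $9,071.96 − 18·$213.00 = $5,237.96.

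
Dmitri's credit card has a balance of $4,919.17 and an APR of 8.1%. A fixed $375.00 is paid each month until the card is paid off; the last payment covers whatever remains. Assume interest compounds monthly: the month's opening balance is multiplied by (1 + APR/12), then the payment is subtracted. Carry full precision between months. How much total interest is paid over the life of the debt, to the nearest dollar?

Monthly rate r = 8.1%/12 = 0.675% = 0.00675.
Payoff takes n = ⌈−ln(1 − rB₀/P)/ln(1+r)⌉ = ⌈13.782⌉ = 14 payments; the last is $293.31.
Total paid = 13·$375.00 + $293.31 = $5,168.31.
Total interest = total paid − principal = $5,168.31 − $4,919.17 = $249.14.

$249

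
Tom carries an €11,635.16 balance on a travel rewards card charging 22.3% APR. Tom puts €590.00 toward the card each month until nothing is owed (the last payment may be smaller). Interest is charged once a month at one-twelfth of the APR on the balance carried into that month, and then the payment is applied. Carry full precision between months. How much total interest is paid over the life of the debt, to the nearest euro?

Monthly rate r = 22.3%/12 = 1.85833% = 0.0185833.
Payoff takes n = ⌈−ln(1 − rB₀/P)/ln(1+r)⌉ = ⌈24.790⌉ = 25 payments; the last is €467.08.
Total paid = 24·€590.00 + €467.08 = €14,627.08.
Total interest = total paid − principal = €14,627.08 − €11,635.16 = €2,991.92.

€2,992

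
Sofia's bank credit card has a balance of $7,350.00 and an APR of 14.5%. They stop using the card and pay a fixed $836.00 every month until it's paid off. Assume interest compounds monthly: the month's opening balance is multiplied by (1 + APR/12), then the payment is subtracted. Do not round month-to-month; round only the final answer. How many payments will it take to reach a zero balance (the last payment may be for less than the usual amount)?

Monthly rate r = 14.5%/12 = 1.20833% = 0.0120833.
Recurrence: B ← B·(1+r) − $836.00.
Month 1: interest $88.81; balance after payment $6,602.81.
Month 2: interest $79.78; balance after payment $5,846.60.
Closed form: n = −ln(1 − rB₀/P)/ln(1+r) = −ln(0.89376)/ln(1.01208) ≈ 9.351, so the balance reaches zero during payment 10.

10 payments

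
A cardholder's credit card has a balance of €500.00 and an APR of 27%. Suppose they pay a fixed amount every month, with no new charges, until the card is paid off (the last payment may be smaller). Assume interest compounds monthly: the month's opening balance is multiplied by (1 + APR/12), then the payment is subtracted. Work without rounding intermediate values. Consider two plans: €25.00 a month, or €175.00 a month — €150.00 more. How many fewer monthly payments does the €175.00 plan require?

Monthly rate r = 27%/12 = 2.25% = 0.0225.
At €25.00/mo: n = ⌈−ln(1 − rB₀/P)/ln(1+r)⌉ = 27 payments (last €21.74); total interest = total paid − €500.00 = €171.74.
At €175.00/mo: 3 payments (last €172.61); total interest €22.61.
Payments saved = 27 − 3 = 24.

24 fewer payments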